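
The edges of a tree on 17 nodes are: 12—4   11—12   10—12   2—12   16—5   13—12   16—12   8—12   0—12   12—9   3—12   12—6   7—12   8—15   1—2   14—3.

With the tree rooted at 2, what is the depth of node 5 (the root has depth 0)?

3

Path from 2 to 5: 2 → 12 → 16 → 5, which has 3 edges.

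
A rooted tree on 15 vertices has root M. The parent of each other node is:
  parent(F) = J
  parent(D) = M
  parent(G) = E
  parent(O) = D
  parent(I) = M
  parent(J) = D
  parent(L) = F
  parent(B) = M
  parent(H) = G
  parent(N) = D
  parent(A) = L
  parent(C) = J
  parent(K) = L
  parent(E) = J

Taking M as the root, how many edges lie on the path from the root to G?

Climbing from G to the root: G–E–J–D–M. That's 4 steps.

4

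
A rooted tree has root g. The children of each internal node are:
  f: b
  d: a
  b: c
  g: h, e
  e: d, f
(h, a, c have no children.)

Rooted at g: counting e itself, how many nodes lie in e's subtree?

Descendants of e (including itself): e, d, f, a, b, c. That's 6.

6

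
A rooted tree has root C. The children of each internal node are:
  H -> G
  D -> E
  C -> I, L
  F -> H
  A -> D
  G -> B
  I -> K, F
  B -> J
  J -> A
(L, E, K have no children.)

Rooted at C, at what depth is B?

5

Path from C to B: C → I → F → H → G → B, which has 5 edges.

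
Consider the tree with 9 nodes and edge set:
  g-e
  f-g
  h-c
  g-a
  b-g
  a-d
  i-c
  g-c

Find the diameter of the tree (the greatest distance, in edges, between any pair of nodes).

Starting from d, a farthest node is i at distance 4.
One longest path: d–a–g–c–i.
So the diameter is 4.

4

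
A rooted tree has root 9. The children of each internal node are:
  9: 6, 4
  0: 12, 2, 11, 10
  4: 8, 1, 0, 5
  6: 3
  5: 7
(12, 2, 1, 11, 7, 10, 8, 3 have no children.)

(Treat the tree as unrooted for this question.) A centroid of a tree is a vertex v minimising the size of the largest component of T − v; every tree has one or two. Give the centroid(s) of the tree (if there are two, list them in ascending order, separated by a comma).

If 4 is removed the pieces have sizes 5, 3, 2, 1, 1, all ≤ ⌊13/2⌋ = 6.
No neighbour of 4 does as well, so 4 is the unique centroid.

4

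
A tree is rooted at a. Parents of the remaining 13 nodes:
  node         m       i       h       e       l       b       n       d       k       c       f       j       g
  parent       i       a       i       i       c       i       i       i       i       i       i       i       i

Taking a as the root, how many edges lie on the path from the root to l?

Climbing from l to the root: l–c–i–a. That's 3 steps.

3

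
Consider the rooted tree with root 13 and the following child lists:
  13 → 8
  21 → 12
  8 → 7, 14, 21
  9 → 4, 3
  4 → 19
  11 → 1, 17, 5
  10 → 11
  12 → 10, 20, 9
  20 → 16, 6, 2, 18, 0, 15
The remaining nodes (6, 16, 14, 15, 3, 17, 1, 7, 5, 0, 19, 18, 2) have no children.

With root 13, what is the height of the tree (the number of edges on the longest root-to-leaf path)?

6

The longest root-to-leaf path is 13 → 8 → 21 → 12 → 10 → 11 → 1 (6 edges).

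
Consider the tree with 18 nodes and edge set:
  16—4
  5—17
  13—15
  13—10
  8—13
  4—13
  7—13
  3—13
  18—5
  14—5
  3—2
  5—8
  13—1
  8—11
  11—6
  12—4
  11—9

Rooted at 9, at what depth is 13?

3

Climbing from 13 to the root: 13–8–11–9. That's 3 steps.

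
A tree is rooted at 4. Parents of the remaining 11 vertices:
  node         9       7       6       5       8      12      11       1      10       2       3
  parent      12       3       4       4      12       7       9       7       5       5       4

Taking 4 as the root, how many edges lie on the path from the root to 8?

Path from 4 to 8: 4 – 3 – 7 – 12 – 8, which has 4 edges.

4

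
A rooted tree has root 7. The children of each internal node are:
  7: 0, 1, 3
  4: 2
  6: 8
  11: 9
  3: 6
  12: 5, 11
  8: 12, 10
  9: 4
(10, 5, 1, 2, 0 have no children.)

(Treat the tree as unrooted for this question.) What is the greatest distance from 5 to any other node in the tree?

Distances from 5 peak at 6, attained at 1 (0 also at distance 6).
5–12–8–6–3–7–1

6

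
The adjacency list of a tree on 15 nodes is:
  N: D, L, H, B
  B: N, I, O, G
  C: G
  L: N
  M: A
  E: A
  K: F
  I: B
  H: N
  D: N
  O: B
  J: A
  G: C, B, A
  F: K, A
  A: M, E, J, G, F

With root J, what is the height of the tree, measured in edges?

5

L sits deepest: J → A → G → B → N → L — 5 edges from the root.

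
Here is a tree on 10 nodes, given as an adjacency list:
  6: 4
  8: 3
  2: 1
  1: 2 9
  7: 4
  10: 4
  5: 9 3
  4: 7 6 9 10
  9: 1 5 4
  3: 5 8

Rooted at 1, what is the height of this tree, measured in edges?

4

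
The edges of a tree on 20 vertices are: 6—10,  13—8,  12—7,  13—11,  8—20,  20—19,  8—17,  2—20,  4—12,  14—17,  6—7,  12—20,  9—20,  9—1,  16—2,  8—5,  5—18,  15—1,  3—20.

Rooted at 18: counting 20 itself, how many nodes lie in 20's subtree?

13

The subtree rooted at 20 contains: 20, 2, 9, 12, 3, 19, 16, 1, 4, 7, 15, 6, 10 — 13 nodes.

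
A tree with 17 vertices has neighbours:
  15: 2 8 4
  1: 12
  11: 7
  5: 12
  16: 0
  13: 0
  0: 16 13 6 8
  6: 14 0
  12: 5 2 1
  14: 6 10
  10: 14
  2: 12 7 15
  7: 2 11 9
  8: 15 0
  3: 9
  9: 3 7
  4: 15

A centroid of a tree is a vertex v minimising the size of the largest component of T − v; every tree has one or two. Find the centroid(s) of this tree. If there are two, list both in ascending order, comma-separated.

15

If 15 is removed the pieces have sizes 8, 7, 1, all ≤ ⌊17/2⌋ = 8.
No neighbour of 15 does as well, so 15 is the unique centroid.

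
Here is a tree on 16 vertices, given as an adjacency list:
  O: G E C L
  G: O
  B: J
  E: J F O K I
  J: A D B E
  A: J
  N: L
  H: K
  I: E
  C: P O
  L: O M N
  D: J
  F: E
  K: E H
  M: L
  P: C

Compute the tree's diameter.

Starting from M, a farthest node is B at distance 5.
One longest path: M – L – O – E – J – B.
So the diameter is 5.

5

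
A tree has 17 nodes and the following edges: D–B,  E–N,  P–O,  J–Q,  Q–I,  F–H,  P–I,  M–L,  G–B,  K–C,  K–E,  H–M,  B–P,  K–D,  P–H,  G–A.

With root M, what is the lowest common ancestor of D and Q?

P

Path D→root: D B P H M; path Q→root: Q I P H M.
First common node: P.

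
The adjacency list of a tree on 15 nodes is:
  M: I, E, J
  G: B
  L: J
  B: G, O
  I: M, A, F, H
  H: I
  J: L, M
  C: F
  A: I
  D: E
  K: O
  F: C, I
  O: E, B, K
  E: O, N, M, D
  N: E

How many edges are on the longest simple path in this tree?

7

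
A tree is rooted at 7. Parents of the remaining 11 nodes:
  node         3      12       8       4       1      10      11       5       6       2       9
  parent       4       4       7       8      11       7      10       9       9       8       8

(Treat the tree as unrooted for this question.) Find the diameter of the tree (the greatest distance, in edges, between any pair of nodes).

6

BFS from 1 reaches 3 last, at distance 6; BFS from 3 confirms no node is farther.
Path: 1–11–10–7–8–4–3.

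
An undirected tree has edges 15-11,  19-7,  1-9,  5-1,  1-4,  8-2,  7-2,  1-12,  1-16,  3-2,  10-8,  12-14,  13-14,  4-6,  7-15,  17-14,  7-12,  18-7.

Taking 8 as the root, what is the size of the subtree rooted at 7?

15

7's subtree: {7, 12, 18, 15, 19, 1, 14, 11, 16, 4, 9, 5, 13, 17, 6}, size 15.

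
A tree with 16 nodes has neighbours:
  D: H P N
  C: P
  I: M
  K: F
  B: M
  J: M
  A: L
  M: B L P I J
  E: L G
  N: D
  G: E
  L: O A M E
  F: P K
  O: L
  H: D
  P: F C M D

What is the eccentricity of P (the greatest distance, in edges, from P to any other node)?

4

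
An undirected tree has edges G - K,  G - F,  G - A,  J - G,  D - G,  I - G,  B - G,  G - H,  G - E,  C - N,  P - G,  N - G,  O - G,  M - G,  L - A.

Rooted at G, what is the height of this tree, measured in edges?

The longest root-to-leaf path is G-N-C (2 edges).

2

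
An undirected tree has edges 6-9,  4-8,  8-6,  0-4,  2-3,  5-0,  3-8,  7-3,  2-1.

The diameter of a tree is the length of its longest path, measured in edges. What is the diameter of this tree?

A longest path is 5 - 0 - 4 - 8 - 3 - 2 - 1, with 6 edges.

6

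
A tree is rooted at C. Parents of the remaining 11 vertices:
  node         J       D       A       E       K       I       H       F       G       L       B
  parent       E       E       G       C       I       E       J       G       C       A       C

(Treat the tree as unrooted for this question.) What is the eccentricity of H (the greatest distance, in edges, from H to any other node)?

A farthest node from H is L.
The path H–J–E–C–G–A–L has 6 edges.

6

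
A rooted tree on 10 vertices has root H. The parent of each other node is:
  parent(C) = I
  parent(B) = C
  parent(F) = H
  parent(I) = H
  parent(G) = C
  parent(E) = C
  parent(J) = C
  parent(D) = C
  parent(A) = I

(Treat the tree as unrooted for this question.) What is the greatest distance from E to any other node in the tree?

The node farthest from E is F, via E – C – I – H – F — 4 edges.

4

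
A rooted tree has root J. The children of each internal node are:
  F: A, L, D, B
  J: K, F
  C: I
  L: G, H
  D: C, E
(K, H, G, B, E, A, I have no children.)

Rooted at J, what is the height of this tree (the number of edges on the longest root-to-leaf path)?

A deepest node is I, reached by J – F – D – C – I.
That path has 4 edges, so the height is 4.

4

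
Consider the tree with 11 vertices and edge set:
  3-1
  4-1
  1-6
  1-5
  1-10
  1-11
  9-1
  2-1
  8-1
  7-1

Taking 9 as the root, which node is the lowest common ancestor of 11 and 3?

1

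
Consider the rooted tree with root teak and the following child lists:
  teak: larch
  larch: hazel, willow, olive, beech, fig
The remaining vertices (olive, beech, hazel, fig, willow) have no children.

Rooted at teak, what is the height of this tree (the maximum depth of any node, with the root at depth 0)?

2

A deepest node is willow, reached by teak-larch-willow.
That path has 2 edges, so the height is 2.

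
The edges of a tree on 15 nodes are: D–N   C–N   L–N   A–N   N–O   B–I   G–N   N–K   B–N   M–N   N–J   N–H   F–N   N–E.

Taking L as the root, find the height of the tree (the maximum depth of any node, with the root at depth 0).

A deepest node is I, reached by L → N → B → I.
That path has 3 edges, so the height is 3.

3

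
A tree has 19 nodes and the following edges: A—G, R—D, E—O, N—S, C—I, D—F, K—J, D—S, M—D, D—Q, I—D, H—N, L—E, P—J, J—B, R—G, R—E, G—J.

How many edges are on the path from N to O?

5

The path is N–S–D–R–E–O, which has 5 edges.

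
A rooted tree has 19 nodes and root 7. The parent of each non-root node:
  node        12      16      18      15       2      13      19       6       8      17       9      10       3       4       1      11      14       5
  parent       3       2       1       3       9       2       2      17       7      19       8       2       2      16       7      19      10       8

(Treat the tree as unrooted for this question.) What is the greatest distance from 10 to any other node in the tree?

A farthest node from 10 is 18.
The path 10–2–9–8–7–1–18 has 6 edges.

6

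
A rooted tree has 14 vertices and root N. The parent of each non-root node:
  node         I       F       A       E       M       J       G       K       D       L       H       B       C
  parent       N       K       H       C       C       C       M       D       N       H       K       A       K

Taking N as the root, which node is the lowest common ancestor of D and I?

D's ancestor chain is D, N and I's is I, N; they first meet at N.

N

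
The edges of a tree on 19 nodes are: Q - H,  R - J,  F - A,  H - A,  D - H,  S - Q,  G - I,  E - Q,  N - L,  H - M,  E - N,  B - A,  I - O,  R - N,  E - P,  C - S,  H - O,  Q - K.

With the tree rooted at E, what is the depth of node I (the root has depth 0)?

4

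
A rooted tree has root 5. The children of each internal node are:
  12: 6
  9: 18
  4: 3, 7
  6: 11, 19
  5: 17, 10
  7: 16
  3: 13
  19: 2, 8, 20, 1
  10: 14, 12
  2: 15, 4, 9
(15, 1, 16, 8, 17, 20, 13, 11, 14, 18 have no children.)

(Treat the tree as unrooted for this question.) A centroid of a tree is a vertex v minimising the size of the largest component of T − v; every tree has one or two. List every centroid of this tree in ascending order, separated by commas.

If 19 is removed the pieces have sizes 9, 7, 1, 1, 1, all ≤ ⌊20/2⌋ = 10.
No neighbour of 19 does as well, so 19 is the unique centroid.

19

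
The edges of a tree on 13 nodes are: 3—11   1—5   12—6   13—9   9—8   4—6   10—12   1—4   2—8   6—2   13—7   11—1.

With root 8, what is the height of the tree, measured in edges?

The longest root-to-leaf path is 8–2–6–4–1–11–3 (6 edges).

6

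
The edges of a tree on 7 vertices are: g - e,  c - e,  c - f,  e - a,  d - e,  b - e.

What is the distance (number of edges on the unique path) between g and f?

g - e - c - f: 3 edges.

3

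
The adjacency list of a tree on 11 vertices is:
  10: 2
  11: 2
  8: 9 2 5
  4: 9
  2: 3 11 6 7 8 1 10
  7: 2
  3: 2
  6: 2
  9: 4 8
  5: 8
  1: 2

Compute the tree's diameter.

BFS from 4 reaches 3 last, at distance 4; BFS from 3 confirms no node is farther.
Path: 4–9–8–2–3.

4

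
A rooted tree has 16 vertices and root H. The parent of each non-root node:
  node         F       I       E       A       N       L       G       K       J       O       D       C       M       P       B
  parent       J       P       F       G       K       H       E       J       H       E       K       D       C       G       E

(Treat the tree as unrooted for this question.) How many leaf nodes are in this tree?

Exactly 7 nodes have a single neighbour: A, B, I, L, M, N, O.

7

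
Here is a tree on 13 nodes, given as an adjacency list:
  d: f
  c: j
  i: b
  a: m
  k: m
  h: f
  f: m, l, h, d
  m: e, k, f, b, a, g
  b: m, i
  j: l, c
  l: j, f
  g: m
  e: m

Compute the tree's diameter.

6

Starting from c, a farthest node is i at distance 6.
One longest path: c-j-l-f-m-b-i.
So the diameter is 6.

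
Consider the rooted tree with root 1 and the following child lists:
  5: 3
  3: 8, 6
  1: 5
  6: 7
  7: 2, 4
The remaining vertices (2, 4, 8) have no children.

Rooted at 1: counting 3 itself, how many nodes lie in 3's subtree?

3's subtree: {3, 6, 8, 7, 4, 2}, size 6.

6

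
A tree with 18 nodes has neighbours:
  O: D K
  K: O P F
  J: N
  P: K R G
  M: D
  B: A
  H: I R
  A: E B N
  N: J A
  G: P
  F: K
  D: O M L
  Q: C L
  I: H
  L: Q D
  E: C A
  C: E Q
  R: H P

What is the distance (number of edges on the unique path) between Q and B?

4

Q–C–E–A–B: 4 edges.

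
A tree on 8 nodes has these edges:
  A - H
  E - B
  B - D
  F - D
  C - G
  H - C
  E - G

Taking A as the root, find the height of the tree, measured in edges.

7

A deepest node is F, reached by A → H → C → G → E → B → D → F.
That path has 7 edges, so the height is 7.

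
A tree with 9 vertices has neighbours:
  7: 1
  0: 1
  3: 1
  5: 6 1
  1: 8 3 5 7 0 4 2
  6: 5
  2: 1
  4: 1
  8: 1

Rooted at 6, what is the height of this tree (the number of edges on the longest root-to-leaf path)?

8 sits deepest: 6 – 5 – 1 – 8 — 3 edges from the root.

3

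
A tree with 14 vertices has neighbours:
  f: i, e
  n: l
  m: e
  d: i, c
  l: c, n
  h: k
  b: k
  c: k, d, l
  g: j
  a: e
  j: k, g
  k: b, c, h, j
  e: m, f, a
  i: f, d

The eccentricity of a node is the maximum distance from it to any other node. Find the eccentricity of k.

6

The node farthest from k is a (m also at distance 6), via k–c–d–i–f–e–a — 6 edges.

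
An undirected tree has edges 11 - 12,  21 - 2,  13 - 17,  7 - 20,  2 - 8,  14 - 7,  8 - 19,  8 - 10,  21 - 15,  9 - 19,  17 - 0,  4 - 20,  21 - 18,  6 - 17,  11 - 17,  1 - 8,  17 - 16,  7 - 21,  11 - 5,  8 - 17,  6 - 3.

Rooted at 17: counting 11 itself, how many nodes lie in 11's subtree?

3

Descendants of 11 (including itself): 11, 5, 12. That's 3.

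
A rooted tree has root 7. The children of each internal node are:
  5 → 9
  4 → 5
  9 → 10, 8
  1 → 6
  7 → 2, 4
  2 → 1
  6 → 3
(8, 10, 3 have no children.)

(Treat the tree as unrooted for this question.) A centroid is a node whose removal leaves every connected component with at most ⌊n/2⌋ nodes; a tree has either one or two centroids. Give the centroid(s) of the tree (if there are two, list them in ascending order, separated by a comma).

Removing 4 splits the tree into components of sizes 5, 4; the largest is 5 ≤ ⌊10/2⌋ = 5.
Its neighbour 7 also leaves a largest component of size 5, so both are centroids.

4, 7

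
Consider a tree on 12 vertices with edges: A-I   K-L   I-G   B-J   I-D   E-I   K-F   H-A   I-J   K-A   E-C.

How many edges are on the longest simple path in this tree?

A longest path is F–K–A–I–J–B, with 5 edges.

5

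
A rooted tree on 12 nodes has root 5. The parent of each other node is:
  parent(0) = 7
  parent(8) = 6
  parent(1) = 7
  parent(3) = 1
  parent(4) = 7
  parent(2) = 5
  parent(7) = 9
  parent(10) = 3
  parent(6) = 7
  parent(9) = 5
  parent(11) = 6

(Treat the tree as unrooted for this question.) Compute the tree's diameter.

Starting from 10, a farthest node is 2 at distance 6.
One longest path: 10 – 3 – 1 – 7 – 9 – 5 – 2.
So the diameter is 6.

6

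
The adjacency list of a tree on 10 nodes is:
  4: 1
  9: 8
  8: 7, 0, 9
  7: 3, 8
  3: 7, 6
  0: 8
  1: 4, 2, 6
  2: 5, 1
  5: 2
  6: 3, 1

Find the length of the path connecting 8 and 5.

6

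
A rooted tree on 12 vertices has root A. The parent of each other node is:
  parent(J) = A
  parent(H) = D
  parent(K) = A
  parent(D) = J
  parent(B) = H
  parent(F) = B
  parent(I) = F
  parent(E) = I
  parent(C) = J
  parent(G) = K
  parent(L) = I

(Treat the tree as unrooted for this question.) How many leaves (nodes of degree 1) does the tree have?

4

The leaves are C, E, G, L.
That is 4 leaves.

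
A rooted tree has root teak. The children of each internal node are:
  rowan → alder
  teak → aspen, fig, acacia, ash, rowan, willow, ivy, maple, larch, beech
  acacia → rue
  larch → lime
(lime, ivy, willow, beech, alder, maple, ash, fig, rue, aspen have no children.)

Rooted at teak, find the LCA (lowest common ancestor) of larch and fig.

teak

Ancestors of larch (toward the root): larch, teak.
Ancestors of fig: fig, teak.
The deepest node appearing in both lists is teak.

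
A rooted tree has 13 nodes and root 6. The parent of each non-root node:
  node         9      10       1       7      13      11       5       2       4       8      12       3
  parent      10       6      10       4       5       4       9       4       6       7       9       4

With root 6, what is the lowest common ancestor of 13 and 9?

Ancestors of 13 (toward the root): 13, 5, 9, 10, 6.
Ancestors of 9: 9, 10, 6.
The deepest node appearing in both lists is 9.

9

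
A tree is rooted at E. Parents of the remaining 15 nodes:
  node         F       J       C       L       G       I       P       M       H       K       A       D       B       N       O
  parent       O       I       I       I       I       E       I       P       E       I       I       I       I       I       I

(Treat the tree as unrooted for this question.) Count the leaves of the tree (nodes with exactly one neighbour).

12

Exactly 12 nodes have a single neighbour: A, B, C, D, F, G, H, J, K, L, M, N.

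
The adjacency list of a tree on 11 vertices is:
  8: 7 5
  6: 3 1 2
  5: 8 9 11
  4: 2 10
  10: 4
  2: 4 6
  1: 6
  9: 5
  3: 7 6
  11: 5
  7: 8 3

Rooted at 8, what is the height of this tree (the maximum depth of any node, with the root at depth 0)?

A deepest node is 10, reached by 8-7-3-6-2-4-10.
That path has 6 edges, so the height is 6.

6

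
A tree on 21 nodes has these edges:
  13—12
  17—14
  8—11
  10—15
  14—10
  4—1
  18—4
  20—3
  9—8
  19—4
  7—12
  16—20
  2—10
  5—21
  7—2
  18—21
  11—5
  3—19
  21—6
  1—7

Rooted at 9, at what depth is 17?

12

Climbing from 17 to the root: 17 → 14 → 10 → 2 → 7 → 1 → 4 → 18 → 21 → 5 → 11 → 8 → 9. That's 12 steps.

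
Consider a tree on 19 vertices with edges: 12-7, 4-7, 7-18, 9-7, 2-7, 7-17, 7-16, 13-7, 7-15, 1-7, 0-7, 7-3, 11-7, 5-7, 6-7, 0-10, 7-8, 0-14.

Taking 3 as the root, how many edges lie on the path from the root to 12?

Climbing from 12 to the root: 12 – 7 – 3. That's 2 steps.

2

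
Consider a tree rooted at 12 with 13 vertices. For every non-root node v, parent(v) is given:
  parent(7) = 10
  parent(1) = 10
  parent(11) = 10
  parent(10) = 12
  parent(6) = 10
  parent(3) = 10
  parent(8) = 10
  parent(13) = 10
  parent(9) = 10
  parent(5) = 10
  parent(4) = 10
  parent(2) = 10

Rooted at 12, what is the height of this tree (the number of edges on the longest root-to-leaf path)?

2

A deepest node is 2, reached by 12 → 10 → 2.
That path has 2 edges, so the height is 2.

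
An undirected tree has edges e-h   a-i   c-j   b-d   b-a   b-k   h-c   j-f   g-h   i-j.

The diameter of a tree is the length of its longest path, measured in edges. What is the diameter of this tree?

A longest path is k–b–a–i–j–c–h–e, with 7 edges.

7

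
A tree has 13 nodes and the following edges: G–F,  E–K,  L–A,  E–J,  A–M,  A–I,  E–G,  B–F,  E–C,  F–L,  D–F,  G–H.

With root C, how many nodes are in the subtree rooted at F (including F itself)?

7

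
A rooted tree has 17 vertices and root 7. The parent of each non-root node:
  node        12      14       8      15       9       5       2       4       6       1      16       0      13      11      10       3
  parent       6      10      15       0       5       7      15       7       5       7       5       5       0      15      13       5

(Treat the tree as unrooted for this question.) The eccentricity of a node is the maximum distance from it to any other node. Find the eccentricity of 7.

5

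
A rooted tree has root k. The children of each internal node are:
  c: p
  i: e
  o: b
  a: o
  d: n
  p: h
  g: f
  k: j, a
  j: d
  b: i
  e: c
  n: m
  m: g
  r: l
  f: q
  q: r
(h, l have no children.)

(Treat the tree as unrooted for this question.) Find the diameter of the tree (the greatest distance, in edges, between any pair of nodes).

17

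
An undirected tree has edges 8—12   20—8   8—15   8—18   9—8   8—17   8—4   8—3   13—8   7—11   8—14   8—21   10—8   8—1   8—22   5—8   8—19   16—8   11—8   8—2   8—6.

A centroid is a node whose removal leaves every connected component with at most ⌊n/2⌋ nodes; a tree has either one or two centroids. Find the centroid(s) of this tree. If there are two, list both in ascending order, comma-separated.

Removing 8 splits the tree into components of sizes 2, 1, 1, 1, 1, 1, 1, 1, 1, 1, 1, 1, 1, 1, 1, 1, 1, 1, 1, 1; the largest is 2 ≤ ⌊22/2⌋ = 11.
No neighbour of 8 does as well, so 8 is the unique centroid.

8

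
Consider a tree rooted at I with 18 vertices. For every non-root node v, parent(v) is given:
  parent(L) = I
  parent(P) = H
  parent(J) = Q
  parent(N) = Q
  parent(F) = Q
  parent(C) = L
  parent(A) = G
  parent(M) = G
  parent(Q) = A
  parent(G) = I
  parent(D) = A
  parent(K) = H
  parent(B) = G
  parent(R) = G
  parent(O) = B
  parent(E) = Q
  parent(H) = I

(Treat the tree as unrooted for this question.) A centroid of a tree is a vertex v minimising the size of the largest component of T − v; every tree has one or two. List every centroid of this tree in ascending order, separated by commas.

G

If G is removed the pieces have sizes 7, 6, 2, 1, 1, all ≤ ⌊18/2⌋ = 9.
Every other node leaves some component of size > 9, so the centroid is unique.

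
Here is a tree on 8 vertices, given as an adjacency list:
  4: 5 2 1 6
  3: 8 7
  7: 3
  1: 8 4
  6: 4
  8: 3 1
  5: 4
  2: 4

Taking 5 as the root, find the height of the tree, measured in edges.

5

The longest root-to-leaf path is 5 → 4 → 1 → 8 → 3 → 7 (5 edges).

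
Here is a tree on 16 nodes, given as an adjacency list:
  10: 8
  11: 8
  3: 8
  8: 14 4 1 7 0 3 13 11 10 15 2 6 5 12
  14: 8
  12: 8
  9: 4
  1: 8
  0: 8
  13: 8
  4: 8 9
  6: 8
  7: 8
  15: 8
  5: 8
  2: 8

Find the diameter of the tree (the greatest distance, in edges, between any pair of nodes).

3

A longest path is 9 – 4 – 8 – 6, with 3 edges.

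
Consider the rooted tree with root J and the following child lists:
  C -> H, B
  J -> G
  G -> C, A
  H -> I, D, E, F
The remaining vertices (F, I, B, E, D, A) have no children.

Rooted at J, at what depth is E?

4

Path from J to E: J–G–C–H–E, which has 4 edges.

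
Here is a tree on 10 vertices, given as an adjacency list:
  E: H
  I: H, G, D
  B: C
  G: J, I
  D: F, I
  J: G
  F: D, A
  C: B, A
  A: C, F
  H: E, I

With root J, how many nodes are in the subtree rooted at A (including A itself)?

A's subtree: {A, C, B}, size 3.

3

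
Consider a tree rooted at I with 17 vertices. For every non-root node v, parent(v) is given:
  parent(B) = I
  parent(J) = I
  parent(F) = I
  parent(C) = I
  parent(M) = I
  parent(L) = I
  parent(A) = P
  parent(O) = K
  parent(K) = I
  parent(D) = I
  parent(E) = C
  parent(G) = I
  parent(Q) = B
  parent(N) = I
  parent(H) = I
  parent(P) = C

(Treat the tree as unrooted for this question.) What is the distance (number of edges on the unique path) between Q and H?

Walking from Q: Q – B – I – H. Length 3.

3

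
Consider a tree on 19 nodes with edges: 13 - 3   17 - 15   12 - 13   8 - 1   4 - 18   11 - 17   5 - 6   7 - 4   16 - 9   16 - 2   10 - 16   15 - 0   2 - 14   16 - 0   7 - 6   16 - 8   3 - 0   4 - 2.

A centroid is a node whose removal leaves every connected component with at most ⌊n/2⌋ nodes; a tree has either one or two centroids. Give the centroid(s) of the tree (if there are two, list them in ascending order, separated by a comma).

16

Delete 16: the remaining components have sizes 7, 7, 2, 1, 1. Max 7 ≤ 9, so 16 is a centroid.
No neighbour of 16 does as well, so 16 is the unique centroid.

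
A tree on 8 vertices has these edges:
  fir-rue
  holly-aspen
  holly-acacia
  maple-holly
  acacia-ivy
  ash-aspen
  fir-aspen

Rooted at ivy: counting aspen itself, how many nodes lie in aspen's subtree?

Descendants of aspen (including itself): aspen, ash, fir, rue. That's 4.

4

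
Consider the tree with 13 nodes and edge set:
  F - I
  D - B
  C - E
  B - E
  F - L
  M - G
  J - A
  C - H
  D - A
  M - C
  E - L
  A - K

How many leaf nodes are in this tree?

The leaves are G, H, I, J, K.
That is 5 leaves.

5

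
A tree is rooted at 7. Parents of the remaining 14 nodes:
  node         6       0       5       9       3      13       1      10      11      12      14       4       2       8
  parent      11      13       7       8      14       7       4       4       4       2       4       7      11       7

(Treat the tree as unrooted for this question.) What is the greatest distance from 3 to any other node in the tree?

5

A farthest node from 3 is 9 (12, 0 also at distance 5).
The path 3 – 14 – 4 – 7 – 8 – 9 has 5 edges.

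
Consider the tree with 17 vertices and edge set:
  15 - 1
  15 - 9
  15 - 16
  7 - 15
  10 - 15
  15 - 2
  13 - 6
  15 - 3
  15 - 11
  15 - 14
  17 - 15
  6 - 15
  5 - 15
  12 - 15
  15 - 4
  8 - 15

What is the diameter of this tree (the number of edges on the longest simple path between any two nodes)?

Starting from 13, a farthest node is 14 at distance 3.
One longest path: 13 – 6 – 15 – 14.
So the diameter is 3.

3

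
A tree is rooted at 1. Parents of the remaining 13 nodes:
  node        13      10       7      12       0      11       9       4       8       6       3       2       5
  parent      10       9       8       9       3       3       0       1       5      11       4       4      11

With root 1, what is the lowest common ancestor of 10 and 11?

3

Ancestors of 10 (toward the root): 10, 9, 0, 3, 4, 1.
Ancestors of 11: 11, 3, 4, 1.
The deepest node appearing in both lists is 3.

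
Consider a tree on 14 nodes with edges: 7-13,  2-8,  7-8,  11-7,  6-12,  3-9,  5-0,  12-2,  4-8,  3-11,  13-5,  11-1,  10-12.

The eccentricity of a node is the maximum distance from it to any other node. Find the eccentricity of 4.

5

A farthest node from 4 is 9 (0 also at distance 5).
The path 4 – 8 – 7 – 11 – 3 – 9 has 5 edges.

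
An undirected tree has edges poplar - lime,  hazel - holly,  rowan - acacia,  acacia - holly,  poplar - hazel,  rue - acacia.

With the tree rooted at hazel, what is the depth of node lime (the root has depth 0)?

Path from hazel to lime: hazel–poplar–lime, which has 2 edges.

2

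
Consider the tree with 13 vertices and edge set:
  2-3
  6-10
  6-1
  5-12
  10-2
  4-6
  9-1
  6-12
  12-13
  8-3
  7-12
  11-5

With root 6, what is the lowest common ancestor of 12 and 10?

6

Ancestors of 12 (toward the root): 12, 6.
Ancestors of 10: 10, 6.
The deepest node appearing in both lists is 6.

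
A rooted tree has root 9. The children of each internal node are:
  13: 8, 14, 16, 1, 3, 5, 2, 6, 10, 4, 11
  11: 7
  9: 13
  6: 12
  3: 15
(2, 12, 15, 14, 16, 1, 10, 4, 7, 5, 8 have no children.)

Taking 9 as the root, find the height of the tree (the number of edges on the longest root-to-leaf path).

3

15 sits deepest: 9–13–3–15 — 3 edges from the root.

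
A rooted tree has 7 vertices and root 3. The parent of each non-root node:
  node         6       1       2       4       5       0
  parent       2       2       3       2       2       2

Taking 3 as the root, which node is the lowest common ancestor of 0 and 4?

2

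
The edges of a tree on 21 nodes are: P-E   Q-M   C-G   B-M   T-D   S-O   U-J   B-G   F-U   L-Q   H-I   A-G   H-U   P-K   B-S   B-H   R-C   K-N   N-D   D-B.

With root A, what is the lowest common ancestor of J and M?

B

Ancestors of J (toward the root): J, U, H, B, G, A.
Ancestors of M: M, B, G, A.
The deepest node appearing in both lists is B.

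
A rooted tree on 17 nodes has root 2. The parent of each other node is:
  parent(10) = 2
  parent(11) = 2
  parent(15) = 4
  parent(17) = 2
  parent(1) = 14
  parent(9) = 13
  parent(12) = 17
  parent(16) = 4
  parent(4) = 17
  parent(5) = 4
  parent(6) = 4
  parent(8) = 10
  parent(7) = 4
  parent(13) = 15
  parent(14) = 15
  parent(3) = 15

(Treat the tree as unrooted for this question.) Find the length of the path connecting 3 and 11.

3 - 15 - 4 - 17 - 2 - 11: 5 edges.

5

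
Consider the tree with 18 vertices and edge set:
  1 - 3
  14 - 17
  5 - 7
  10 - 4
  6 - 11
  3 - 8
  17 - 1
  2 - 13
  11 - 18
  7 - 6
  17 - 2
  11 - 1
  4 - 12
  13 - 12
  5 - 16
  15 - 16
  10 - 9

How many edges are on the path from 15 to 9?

The path is 15 - 16 - 5 - 7 - 6 - 11 - 1 - 17 - 2 - 13 - 12 - 4 - 10 - 9, which has 13 edges.

13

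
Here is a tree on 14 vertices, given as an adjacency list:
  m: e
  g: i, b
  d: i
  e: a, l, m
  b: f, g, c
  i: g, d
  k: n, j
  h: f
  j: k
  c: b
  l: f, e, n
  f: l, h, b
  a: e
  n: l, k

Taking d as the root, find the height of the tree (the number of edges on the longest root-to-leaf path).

The longest root-to-leaf path is d–i–g–b–f–l–n–k–j (8 edges).

8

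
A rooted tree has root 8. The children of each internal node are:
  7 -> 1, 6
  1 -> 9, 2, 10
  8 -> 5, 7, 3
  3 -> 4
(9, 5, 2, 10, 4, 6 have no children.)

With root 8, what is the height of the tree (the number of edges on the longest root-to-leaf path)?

3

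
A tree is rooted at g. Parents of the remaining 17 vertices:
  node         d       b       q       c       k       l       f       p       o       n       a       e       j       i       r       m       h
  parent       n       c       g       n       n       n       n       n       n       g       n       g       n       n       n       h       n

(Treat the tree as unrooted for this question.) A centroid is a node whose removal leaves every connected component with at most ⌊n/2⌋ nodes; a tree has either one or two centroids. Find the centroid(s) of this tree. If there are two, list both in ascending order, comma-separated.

If n is removed the pieces have sizes 3, 2, 2, 1, 1, 1, 1, 1, 1, 1, 1, 1, 1, all ≤ ⌊18/2⌋ = 9.
No neighbour of n does as well, so n is the unique centroid.

n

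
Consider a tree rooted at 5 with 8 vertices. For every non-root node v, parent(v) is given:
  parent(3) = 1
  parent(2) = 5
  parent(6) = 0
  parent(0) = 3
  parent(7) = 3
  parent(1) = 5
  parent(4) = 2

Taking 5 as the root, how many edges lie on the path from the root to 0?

3

5 → 1 → 3 → 0 — 3 edges.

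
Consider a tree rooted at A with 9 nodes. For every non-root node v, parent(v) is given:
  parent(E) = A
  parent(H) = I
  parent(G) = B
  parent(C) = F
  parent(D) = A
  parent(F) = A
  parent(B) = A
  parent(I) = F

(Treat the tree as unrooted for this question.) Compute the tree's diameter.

5

A longest path is H–I–F–A–B–G, with 5 edges.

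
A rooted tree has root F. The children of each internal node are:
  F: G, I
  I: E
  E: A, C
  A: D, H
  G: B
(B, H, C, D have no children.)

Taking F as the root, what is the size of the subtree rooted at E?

5

E's subtree: {E, A, C, H, D}, size 5.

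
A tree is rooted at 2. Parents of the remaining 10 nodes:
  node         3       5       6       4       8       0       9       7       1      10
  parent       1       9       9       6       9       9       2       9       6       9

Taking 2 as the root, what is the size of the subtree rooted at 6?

4

Descendants of 6 (including itself): 6, 4, 1, 3. That's 4.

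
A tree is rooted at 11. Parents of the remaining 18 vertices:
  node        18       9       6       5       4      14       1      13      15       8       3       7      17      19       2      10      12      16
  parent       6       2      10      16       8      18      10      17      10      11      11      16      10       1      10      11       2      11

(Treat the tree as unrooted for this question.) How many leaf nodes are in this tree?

10

Degree-1 nodes: 3, 4, 5, 7, 9, 12, 13, 14, 15, 19 — 10 of them.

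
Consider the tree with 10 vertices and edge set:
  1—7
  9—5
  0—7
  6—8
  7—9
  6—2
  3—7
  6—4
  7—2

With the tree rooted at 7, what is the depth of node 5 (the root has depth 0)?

7–9–5 — 2 edges.

2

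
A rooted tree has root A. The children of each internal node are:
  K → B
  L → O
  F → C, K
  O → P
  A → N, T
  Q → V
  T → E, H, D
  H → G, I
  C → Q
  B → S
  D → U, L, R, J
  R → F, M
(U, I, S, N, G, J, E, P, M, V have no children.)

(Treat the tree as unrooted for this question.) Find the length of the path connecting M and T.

3

Walking from M: M - R - D - T. Length 3.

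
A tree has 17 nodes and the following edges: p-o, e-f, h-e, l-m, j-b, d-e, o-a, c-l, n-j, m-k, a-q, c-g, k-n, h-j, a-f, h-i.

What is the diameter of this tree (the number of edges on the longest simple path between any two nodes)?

12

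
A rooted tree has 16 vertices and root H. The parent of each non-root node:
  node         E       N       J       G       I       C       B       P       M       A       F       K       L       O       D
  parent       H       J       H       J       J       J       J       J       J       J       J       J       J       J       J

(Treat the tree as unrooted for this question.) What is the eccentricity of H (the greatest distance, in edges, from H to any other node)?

2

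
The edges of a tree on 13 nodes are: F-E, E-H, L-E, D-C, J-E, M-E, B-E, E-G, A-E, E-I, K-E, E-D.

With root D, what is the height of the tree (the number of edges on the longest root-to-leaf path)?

2

A deepest node is M, reached by D–E–M.
That path has 2 edges, so the height is 2.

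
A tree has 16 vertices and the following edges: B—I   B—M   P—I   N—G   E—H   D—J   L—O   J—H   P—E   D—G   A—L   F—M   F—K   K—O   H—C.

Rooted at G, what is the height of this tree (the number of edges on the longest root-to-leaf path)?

13

A sits deepest: G-D-J-H-E-P-I-B-M-F-K-O-L-A — 13 edges from the root.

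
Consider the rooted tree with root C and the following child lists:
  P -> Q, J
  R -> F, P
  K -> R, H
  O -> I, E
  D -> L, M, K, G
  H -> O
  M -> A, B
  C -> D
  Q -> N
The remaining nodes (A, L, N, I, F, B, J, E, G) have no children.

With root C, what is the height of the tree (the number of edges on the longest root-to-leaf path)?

6

A deepest node is N, reached by C-D-K-R-P-Q-N.
That path has 6 edges, so the height is 6.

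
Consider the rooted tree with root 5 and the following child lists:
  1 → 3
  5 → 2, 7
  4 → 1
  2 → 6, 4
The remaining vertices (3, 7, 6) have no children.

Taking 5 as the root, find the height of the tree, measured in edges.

3 sits deepest: 5-2-4-1-3 — 4 edges from the root.

4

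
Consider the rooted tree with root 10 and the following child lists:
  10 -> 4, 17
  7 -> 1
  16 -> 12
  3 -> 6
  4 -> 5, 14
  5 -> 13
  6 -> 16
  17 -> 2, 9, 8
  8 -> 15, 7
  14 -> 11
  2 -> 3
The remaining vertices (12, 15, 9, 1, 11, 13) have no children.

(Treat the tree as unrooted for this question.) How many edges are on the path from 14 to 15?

5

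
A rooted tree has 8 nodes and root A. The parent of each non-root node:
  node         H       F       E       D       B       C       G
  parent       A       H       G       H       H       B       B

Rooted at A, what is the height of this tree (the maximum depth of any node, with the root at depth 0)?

E sits deepest: A-H-B-G-E — 4 edges from the root.

4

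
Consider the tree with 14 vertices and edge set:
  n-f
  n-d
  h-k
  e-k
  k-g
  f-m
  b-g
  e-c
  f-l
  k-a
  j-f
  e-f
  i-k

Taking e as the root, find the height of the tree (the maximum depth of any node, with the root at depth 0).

3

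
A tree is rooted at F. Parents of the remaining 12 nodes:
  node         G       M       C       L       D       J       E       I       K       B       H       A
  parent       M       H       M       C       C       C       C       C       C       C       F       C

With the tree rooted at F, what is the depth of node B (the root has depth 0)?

Climbing from B to the root: B–C–M–H–F. That's 4 steps.

4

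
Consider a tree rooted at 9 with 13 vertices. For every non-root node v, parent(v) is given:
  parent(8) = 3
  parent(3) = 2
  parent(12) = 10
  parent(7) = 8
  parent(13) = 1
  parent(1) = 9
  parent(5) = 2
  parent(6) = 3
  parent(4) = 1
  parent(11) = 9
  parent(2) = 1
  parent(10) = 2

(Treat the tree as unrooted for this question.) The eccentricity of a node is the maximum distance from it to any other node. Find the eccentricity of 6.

5

The node farthest from 6 is 11, via 6 – 3 – 2 – 1 – 9 – 11 — 5 edges.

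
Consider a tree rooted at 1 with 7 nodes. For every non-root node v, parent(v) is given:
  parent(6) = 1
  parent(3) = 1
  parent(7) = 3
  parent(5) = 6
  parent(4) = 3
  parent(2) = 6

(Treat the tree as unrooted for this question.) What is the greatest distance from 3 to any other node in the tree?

The node farthest from 3 is 5 (2 also at distance 3), via 3–1–6–5 — 3 edges.

3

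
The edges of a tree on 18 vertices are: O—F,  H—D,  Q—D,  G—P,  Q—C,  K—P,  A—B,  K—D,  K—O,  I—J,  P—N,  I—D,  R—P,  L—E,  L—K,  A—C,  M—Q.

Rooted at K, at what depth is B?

5

Path from K to B: K → D → Q → C → A → B, which has 5 edges.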